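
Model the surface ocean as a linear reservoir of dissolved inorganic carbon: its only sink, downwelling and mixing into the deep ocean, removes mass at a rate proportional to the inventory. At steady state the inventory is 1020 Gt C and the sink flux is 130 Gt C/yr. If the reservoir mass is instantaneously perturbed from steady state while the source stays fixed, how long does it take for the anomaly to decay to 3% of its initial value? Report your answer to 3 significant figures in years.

27.5 yr

For a linear reservoir the anomaly decays as exp(−t/τ) with τ = M/F = 1020/130 = 7.846 yr.
exp(−t/τ) = 0.03 ⇒ t = −τ ln(0.03) = 7.846 × 3.507 = 27.51 yr.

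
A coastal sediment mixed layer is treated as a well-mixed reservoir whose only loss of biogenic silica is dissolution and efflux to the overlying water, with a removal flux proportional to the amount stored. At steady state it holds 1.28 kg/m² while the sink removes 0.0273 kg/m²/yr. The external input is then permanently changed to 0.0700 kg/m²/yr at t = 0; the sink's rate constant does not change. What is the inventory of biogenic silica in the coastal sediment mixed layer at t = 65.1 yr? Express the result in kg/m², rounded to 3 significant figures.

2.78 kg/m²

Residence time τ = M₀/F₀ = 46.89 yr. The eventual steady state is M_∞ = M₀·(F₁/F₀) = 1.28 × 0.0700/0.0273 = 3.2821 kg/m².
The anomaly ΔM(t) = M(t) − M_∞ decays as ΔM₀·e^(−t/τ) with ΔM₀ = 1.28 − 3.2821 = −2.002 kg/m².
At t = 65.1 yr, e^(−t/τ) = e^(−1.388) = 0.2495, so ΔM = −0.4994 kg/m² and M = 3.2821 − 0.4994 = 2.7826 kg/m².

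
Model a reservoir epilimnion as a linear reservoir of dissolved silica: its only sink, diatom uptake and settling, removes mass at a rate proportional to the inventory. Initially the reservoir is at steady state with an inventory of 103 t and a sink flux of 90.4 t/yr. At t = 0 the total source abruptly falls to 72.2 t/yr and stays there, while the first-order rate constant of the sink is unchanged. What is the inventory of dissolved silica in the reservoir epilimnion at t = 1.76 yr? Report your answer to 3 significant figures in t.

The sink rate constant is k = F₀/M₀ = 90.4/103 = 0.8777 yr⁻¹.
Solving dM/dt = F₁ − kM with M(0) = M₀ gives M(t) = F₁/k + (M₀ − F₁/k)·e^(−kt).
F₁/k = 72.2/0.8777 = 82.263 t; kt = 0.8777 × 1.76 = 1.545, e^(−kt) = 0.2134.
M(1.76) = 82.263 + (103 − 82.263) × 0.2134 = 82.263 + 4.425 = 86.688 t.

86.7 t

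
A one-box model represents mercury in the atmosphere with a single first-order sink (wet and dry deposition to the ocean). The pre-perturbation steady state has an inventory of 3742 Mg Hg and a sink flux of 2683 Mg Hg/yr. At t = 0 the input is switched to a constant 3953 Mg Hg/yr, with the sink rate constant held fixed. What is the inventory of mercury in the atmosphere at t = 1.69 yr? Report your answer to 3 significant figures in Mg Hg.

4990 Mg Hg

Residence time τ = M₀/F₀ = 1.395 yr. The eventual steady state is M_∞ = M₀·(F₁/F₀) = 3742 × 3953/2683 = 5513.3 Mg Hg.
The anomaly ΔM(t) = M(t) − M_∞ decays as ΔM₀·e^(−t/τ) with ΔM₀ = 3742 − 5513.3 = −1771 Mg Hg.
At t = 1.69 yr, e^(−t/τ) = e^(−1.212) = 0.2977, so ΔM = −527.3 Mg Hg and M = 5513.3 − 527.3 = 4986.0 Mg Hg.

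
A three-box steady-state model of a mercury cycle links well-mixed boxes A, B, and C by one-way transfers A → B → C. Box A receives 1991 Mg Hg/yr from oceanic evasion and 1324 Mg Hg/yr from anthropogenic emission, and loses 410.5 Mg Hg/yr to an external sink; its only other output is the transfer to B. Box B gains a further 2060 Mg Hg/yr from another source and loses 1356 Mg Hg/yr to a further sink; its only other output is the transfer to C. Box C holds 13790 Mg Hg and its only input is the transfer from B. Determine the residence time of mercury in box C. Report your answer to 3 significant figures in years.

Box A: F(A→B) = (1991 + 1324) − 410.5 = 2904.5 Mg Hg/yr.
Box B: F(B→C) = (2904.5 + 2060) − 1356 = 3608.5 Mg Hg/yr.
Box C throughput = its input = 3608.5 Mg Hg/yr; τ = 13790 / 3608.5 = 3.822 yr.

3.82 yr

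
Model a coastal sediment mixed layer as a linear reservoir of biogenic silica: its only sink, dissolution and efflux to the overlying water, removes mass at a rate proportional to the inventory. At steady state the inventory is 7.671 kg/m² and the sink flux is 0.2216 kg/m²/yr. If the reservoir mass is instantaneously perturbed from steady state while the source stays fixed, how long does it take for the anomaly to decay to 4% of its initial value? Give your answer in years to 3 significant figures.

111 yr

For a linear reservoir the anomaly decays as exp(−t/τ) with τ = M/F = 7.671/0.2216 = 34.62 yr.
exp(−t/τ) = 0.04 ⇒ t = −τ ln(0.04) = 34.62 × 3.219 = 111.4 yr.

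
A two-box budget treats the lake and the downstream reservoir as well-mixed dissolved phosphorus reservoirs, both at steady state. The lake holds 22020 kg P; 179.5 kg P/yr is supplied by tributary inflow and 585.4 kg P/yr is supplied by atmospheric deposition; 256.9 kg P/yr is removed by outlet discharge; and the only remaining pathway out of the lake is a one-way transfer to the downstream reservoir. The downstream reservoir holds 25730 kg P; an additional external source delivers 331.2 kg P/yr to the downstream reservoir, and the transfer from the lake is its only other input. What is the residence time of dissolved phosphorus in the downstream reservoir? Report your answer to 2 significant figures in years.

31 yr

Balance the lake: ΣF_in = 179.5 + 585.4 = 764.90 kg P/yr.
Transfer to the downstream reservoir = ΣF_in − (256.9) = 508.00 kg P/yr.
Total input to the downstream reservoir = 508.00 + 331.2 = 839.20 kg P/yr; at steady state this equals its total output.
τ = M / F = 25730 / 839.20 = 30.66 yr.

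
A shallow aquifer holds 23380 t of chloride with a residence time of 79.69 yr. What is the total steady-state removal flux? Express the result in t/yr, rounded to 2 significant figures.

F = M / τ = 23380 / 79.69 = 293.4 t/yr.

290 t/yr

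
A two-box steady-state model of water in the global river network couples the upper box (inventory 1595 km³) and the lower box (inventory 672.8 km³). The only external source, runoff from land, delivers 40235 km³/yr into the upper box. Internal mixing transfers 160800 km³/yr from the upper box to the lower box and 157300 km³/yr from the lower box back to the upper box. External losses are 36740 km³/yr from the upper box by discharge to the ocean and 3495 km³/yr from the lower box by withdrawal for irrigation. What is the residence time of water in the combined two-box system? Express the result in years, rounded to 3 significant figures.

0.0564 yr

For the system as a whole, the A↔B exchange is internal and contributes nothing to the throughput; only the external sinks remove mass.
M_total = 1595 + 672.8 = 2267.8 km³.
ΣF_external_out = 36740 + 3495 = 40235 km³/yr.
τ = M_total / ΣF_ext = 2267.8 / 40235 = 0.05636 yr.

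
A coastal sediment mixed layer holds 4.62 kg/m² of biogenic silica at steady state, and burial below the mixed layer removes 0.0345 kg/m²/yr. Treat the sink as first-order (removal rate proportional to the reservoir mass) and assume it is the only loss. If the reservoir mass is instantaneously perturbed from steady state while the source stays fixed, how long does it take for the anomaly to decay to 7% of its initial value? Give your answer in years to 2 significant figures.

For a linear reservoir the anomaly decays as exp(−t/τ) with τ = M/F = 4.62/0.0345 = 133.9 yr.
exp(−t/τ) = 0.07 ⇒ t = −τ ln(0.07) = 133.9 × 2.659 = 356.1 yr.

360 yr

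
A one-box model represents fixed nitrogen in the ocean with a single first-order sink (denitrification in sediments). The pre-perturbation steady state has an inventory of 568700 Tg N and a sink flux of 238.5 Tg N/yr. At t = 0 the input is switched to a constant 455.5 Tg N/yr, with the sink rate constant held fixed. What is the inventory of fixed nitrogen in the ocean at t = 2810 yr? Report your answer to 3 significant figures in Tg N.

927000 Tg N

τ = M₀/F₀ = 568700/238.5 = 2384 yr; rate constant k = 1/τ.
New steady state M_∞ = F₁/k = F₁·τ = 455.5 × 2384 = 1.0861×10^6 Tg N.
M(t) = M_∞ + (M₀ − M_∞)·e^(−t/τ); t/τ = 2810/2384 = 1.178, so e^(−t/τ) = 0.3078.
M(t) = 1.0861×10^6 − 517400 × 0.3078 = 926890 Tg N.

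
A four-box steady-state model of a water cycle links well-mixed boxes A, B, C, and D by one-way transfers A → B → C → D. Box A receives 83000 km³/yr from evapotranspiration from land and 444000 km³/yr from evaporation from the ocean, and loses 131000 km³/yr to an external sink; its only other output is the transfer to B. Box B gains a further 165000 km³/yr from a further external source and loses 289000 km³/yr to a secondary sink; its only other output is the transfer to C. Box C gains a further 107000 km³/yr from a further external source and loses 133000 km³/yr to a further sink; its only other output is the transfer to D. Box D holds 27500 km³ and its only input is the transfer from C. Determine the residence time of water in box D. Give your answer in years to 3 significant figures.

0.112 yr

Box A: F(A→B) = (83000 + 444000) − 131000 = 396000 km³/yr.
Box B: F(B→C) = (396000 + 165000) − 289000 = 272000 km³/yr.
Box C: F(C→D) = (272000 + 107000) − 133000 = 246000 km³/yr.
Box D throughput = its input = 246000 km³/yr; τ = 27500 / 246000 = 0.1118 yr.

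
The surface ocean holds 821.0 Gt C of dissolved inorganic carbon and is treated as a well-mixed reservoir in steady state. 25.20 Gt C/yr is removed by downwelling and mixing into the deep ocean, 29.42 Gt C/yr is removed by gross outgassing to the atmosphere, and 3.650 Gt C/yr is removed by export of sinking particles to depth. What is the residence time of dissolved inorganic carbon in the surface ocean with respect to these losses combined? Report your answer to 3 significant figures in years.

14.1 yr

Total removal = 25.20 + 29.42 + 3.650 = 58.270 Gt C/yr.
τ = M / ΣF_out = 821.0 / 58.270 = 14.09 yr.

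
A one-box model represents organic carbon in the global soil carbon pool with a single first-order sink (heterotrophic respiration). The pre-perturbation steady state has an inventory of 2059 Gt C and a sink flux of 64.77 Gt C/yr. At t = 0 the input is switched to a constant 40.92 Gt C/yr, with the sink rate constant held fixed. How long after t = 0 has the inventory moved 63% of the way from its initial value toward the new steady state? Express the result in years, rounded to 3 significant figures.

τ = M₀/F₀ = 2059/64.77 = 31.79 yr.
The remaining gap fraction is e^(−t/τ); 63% covered ⇒ e^(−t/τ) = 0.370.
t = −τ ln(0.370) = 31.79 × 0.9943 = 31.61 yr.

31.6 yr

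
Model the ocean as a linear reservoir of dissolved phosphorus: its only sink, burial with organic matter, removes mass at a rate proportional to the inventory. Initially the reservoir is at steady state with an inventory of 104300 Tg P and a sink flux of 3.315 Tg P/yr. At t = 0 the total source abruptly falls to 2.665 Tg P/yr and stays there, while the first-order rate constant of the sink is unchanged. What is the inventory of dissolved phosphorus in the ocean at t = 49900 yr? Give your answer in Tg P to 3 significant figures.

τ = M₀/F₀ = 104300/3.315 = 31460 yr; rate constant k = 1/τ.
New steady state M_∞ = F₁/k = F₁·τ = 2.665 × 31460 = 83849 Tg P.
M(t) = M_∞ + (M₀ − M_∞)·e^(−t/τ); t/τ = 49900/31460 = 1.586, so e^(−t/τ) = 0.2047.
M(t) = 83849 + 20450 × 0.2047 = 88036 Tg P.

88000 Tg P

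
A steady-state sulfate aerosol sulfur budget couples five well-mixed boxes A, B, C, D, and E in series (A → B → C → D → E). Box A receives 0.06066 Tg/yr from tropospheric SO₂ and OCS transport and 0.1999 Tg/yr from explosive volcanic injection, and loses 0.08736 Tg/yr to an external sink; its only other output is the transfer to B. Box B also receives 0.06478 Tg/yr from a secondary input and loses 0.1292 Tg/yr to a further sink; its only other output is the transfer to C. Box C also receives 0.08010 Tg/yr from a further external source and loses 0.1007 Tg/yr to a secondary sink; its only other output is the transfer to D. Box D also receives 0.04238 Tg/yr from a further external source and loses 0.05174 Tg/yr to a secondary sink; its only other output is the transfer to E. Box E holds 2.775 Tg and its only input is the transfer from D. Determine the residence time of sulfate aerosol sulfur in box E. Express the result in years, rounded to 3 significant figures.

Box A: F(A→B) = (0.06066 + 0.1999) − 0.08736 = 0.17320 Tg/yr.
Box B: F(B→C) = (0.17320 + 0.06478) − 0.1292 = 0.10878 Tg/yr.
Box C: F(C→D) = (0.10878 + 0.08010) − 0.1007 = 0.088180 Tg/yr.
Box D: F(D→E) = (0.088180 + 0.04238) − 0.05174 = 0.078820 Tg/yr.
Box E throughput = its input = 0.078820 Tg/yr; τ = 2.775 / 0.078820 = 35.21 yr.

35.2 yr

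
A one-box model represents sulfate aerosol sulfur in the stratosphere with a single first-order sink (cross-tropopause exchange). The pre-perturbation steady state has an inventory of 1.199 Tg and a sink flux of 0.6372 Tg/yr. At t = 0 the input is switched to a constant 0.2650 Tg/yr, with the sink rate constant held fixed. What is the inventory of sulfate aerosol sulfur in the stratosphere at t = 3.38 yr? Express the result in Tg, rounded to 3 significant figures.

Residence time τ = M₀/F₀ = 1.882 yr. The eventual steady state is M_∞ = M₀·(F₁/F₀) = 1.199 × 0.2650/0.6372 = 0.49864 Tg.
The anomaly ΔM(t) = M(t) − M_∞ decays as ΔM₀·e^(−t/τ) with ΔM₀ = 1.199 − 0.49864 = 0.7004 Tg.
At t = 3.38 yr, e^(−t/τ) = e^(−1.796) = 0.1659, so ΔM = 0.1162 Tg and M = 0.49864 + 0.1162 = 0.61484 Tg.

0.615 Tg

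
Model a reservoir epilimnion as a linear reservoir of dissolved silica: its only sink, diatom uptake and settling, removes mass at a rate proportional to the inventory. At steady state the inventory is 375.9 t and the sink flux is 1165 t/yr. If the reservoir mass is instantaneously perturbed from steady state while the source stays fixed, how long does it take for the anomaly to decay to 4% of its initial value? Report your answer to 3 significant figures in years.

For a linear reservoir the anomaly decays as exp(−t/τ) with τ = M/F = 375.9/1165 = 0.3227 yr.
exp(−t/τ) = 0.04 ⇒ t = −τ ln(0.04) = 0.3227 × 3.219 = 1.039 yr.

1.04 yr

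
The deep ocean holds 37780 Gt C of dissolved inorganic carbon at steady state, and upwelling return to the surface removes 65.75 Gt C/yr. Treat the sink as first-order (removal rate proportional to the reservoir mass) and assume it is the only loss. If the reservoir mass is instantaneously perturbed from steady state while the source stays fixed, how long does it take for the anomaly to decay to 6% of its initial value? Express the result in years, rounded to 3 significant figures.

For a linear reservoir the anomaly decays as exp(−t/τ) with τ = M/F = 37780/65.75 = 574.6 yr.
exp(−t/τ) = 0.06 ⇒ t = −τ ln(0.06) = 574.6 × 2.813 = 1617 yr.

1620 yr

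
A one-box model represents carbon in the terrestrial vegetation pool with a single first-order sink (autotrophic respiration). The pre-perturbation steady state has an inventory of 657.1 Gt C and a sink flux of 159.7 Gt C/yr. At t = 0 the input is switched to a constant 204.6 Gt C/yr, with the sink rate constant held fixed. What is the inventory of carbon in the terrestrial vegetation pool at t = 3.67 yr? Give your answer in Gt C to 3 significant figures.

766 Gt C

τ = M₀/F₀ = 657.1/159.7 = 4.115 yr; rate constant k = 1/τ.
New steady state M_∞ = F₁/k = F₁·τ = 204.6 × 4.115 = 841.85 Gt C.
M(t) = M_∞ + (M₀ − M_∞)·e^(−t/τ); t/τ = 3.67/4.115 = 0.8919, so e^(−t/τ) = 0.4099.
M(t) = 841.85 − 184.7 × 0.4099 = 766.13 Gt C.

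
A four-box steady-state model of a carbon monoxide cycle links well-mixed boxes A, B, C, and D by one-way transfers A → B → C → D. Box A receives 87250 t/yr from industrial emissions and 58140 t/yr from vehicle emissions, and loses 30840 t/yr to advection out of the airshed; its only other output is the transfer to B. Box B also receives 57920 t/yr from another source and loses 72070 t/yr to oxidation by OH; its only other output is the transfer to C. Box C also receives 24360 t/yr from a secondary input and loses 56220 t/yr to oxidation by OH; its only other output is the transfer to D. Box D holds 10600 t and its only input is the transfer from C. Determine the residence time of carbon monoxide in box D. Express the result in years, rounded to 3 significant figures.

0.155 yr

Box A: F(A→B) = (87250 + 58140) − 30840 = 114550 t/yr.
Box B: F(B→C) = (114550 + 57920) − 72070 = 100400 t/yr.
Box C: F(C→D) = (100400 + 24360) − 56220 = 68540 t/yr.
Box D throughput = its input = 68540 t/yr; τ = 10600 / 68540 = 0.1547 yr.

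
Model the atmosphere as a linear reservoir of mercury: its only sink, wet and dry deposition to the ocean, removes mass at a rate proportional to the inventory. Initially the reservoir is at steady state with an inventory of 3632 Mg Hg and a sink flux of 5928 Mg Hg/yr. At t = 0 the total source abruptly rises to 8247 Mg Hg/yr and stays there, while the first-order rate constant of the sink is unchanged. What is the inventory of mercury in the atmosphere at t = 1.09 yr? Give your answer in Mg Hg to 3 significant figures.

Residence time τ = M₀/F₀ = 0.6127 yr. The eventual steady state is M_∞ = M₀·(F₁/F₀) = 3632 × 8247/5928 = 5052.8 Mg Hg.
The anomaly ΔM(t) = M(t) − M_∞ decays as ΔM₀·e^(−t/τ) with ΔM₀ = 3632 − 5052.8 = −1421 Mg Hg.
At t = 1.09 yr, e^(−t/τ) = e^(−1.779) = 0.1688, so ΔM = −239.8 Mg Hg and M = 5052.8 − 239.8 = 4813.0 Mg Hg.

4810 Mg Hg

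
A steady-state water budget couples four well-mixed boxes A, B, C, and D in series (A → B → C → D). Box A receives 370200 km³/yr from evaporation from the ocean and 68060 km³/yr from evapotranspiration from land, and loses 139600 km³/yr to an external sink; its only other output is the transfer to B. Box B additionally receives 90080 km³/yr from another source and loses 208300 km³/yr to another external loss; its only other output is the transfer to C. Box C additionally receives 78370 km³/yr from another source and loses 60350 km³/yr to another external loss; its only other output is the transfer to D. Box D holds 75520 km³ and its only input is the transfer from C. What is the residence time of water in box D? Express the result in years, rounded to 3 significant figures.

0.381 yr

Box A: F(A→B) = (370200 + 68060) − 139600 = 298660 km³/yr.
Box B: F(B→C) = (298660 + 90080) − 208300 = 180440 km³/yr.
Box C: F(C→D) = (180440 + 78370) − 60350 = 198460 km³/yr.
Box D throughput = its input = 198460 km³/yr; τ = 75520 / 198460 = 0.3805 yr.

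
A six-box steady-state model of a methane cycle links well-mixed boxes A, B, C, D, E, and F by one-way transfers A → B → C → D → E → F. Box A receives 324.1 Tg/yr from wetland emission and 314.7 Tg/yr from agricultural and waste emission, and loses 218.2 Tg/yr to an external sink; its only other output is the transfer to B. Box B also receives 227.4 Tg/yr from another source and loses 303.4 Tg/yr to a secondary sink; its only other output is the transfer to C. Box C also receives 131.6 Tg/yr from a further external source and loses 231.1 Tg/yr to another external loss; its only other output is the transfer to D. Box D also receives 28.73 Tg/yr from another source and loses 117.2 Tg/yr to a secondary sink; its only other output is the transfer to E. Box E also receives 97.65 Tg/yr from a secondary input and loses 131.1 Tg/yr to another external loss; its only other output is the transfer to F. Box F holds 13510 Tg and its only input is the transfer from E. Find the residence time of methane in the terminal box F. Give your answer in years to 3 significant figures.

110 yr

Box A: F(A→B) = (324.1 + 314.7) − 218.2 = 420.60 Tg/yr.
Box B: F(B→C) = (420.60 + 227.4) − 303.4 = 344.60 Tg/yr.
Box C: F(C→D) = (344.60 + 131.6) − 231.1 = 245.10 Tg/yr.
Box D: F(D→E) = (245.10 + 28.73) − 117.2 = 156.63 Tg/yr.
Box E: F(E→F) = (156.63 + 97.65) − 131.1 = 123.18 Tg/yr.
Box F throughput = its input = 123.18 Tg/yr; τ = 13510 / 123.18 = 109.7 yr.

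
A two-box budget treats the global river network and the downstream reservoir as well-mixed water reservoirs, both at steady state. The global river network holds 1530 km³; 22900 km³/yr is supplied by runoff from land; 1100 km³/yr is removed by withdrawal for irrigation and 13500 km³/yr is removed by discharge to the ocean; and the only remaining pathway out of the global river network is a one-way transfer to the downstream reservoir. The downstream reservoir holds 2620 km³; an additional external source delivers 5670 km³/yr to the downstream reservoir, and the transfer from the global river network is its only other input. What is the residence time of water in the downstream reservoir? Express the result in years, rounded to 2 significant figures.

0.19 yr

Balance the global river network: ΣF_in = 22900 km³/yr.
Transfer to the downstream reservoir = ΣF_in − (1100 + 13500) = 8300.0 km³/yr.
Total input to the downstream reservoir = 8300.0 + 5670 = 13970 km³/yr; at steady state this equals its total output.
τ = M / F = 2620 / 13970 = 0.1875 yr.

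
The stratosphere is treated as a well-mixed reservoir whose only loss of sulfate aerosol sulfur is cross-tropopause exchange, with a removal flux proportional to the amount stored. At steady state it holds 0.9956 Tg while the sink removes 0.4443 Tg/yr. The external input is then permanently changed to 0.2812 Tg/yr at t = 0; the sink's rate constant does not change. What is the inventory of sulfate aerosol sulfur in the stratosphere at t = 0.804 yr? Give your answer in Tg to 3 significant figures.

τ = M₀/F₀ = 0.9956/0.4443 = 2.241 yr; rate constant k = 1/τ.
New steady state M_∞ = F₁/k = F₁·τ = 0.2812 × 2.241 = 0.63012 Tg.
M(t) = M_∞ + (M₀ − M_∞)·e^(−t/τ); t/τ = 0.804/2.241 = 0.3588, so e^(−t/τ) = 0.6985.
M(t) = 0.63012 + 0.3655 × 0.6985 = 0.88541 Tg.

0.885 Tg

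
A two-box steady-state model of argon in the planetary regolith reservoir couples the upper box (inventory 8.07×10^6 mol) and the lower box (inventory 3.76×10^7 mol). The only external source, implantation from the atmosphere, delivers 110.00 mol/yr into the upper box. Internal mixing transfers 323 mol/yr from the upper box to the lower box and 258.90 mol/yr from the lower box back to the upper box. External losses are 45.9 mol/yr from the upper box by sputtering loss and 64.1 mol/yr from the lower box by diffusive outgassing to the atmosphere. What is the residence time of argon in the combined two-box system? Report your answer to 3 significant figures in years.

415000 yr

Residence time in the combined system uses the total inventory and the total *external* removal — internal exchanges between the two boxes cancel.
M_total = 8.07×10^6 + 3.76×10^7 = 4.5670×10^7 mol.
ΣF_external_out = 45.9 + 64.1 = 110.00 mol/yr.
τ = M_total / ΣF_ext = 4.5670×10^7 / 110.00 = 415200 yr.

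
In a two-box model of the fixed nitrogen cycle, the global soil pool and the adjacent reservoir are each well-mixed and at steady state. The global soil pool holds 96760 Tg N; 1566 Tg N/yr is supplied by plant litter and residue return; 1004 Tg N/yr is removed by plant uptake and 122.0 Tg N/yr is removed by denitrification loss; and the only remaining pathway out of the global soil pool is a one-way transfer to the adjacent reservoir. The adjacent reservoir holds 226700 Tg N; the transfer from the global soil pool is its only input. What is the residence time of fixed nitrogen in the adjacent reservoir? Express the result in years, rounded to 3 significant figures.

Balance the global soil pool: ΣF_in = 1566.0 Tg N/yr.
Transfer to the adjacent reservoir = ΣF_in − (1004 + 122.0) = 440.00 Tg N/yr.
At steady state the output of the adjacent reservoir equals its input, 440.00 Tg N/yr.
τ = M / F = 226700 / 440.00 = 515.2 yr.

515 yr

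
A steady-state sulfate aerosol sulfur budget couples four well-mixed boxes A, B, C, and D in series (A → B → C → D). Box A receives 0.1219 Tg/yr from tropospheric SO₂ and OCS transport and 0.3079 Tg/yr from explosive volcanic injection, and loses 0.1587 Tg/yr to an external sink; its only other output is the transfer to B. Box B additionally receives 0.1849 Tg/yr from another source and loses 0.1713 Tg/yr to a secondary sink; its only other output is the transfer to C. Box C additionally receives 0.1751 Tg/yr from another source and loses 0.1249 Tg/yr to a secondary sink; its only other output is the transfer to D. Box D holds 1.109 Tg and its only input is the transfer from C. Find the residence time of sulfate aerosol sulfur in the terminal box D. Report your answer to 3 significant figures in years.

3.31 yr

Box A: F(A→B) = (0.1219 + 0.3079) − 0.1587 = 0.27110 Tg/yr.
Box B: F(B→C) = (0.27110 + 0.1849) − 0.1713 = 0.28470 Tg/yr.
Box C: F(C→D) = (0.28470 + 0.1751) − 0.1249 = 0.33490 Tg/yr.
Box D throughput = its input = 0.33490 Tg/yr; τ = 1.109 / 0.33490 = 3.311 yr.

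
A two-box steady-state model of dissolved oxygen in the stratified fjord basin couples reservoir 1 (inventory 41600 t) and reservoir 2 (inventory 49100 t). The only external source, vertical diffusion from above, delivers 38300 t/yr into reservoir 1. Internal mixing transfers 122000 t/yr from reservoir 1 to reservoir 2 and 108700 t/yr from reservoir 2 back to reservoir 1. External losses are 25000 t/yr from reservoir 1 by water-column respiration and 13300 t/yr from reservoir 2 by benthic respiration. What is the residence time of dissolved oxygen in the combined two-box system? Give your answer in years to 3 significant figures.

Treat the two boxes together as one reservoir: the mixing fluxes between them are internal recycling, so τ = ΣM / Σ(external losses).
M_total = 41600 + 49100 = 90700 t.
ΣF_external_out = 25000 + 13300 = 38300 t/yr.
τ = M_total / ΣF_ext = 90700 / 38300 = 2.368 yr.

2.37 yr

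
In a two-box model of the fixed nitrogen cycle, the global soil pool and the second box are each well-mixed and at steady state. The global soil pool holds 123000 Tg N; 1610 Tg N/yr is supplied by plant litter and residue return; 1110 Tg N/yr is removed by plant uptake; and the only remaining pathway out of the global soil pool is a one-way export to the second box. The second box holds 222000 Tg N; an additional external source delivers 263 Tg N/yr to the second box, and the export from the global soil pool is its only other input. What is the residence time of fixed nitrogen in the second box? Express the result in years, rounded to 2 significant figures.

290 yr

Balance the global soil pool: ΣF_in = 1610.0 Tg N/yr.
Export to the second box = ΣF_in − (1110) = 500.00 Tg N/yr.
Total input to the second box = 500.00 + 263 = 763.00 Tg N/yr; at steady state this equals its total output.
τ = M / F = 222000 / 763.00 = 291.0 yr.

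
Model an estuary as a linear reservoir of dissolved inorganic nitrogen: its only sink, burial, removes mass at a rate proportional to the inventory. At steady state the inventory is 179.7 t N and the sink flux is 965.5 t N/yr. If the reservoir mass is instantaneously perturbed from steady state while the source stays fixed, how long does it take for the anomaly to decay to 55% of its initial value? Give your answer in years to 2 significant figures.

For a linear reservoir the anomaly decays as exp(−t/τ) with τ = M/F = 179.7/965.5 = 0.1861 yr.
exp(−t/τ) = 0.55 ⇒ t = −τ ln(0.55) = 0.1861 × 0.5978 = 0.1113 yr.

0.11 yr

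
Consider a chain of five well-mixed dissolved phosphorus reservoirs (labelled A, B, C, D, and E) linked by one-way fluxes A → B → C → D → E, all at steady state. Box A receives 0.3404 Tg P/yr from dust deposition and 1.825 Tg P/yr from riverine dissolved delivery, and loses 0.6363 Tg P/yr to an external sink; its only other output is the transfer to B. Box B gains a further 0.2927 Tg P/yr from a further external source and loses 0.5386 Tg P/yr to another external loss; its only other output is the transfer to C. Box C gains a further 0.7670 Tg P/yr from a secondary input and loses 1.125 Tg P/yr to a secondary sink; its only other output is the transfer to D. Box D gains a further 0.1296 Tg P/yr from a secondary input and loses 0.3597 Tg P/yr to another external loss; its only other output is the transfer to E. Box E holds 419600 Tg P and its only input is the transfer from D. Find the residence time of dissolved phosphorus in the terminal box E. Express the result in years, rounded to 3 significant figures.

Box A: F(A→B) = (0.3404 + 1.825) − 0.6363 = 1.5291 Tg P/yr.
Box B: F(B→C) = (1.5291 + 0.2927) − 0.5386 = 1.2832 Tg P/yr.
Box C: F(C→D) = (1.2832 + 0.7670) − 1.125 = 0.92520 Tg P/yr.
Box D: F(D→E) = (0.92520 + 0.1296) − 0.3597 = 0.69510 Tg P/yr.
Box E throughput = its input = 0.69510 Tg P/yr; τ = 419600 / 0.69510 = 603700 yr.

604000 yr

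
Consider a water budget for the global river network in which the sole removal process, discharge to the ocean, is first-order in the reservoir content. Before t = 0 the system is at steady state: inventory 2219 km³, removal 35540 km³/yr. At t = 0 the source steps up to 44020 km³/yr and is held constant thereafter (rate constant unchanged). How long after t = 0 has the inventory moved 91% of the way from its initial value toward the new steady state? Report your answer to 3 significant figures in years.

τ = M₀/F₀ = 2219/35540 = 0.06244 yr.
The remaining gap fraction is e^(−t/τ); 91% covered ⇒ e^(−t/τ) = 0.0900.
t = −τ ln(0.0900) = 0.06244 × 2.408 = 0.1503 yr.

0.150 yr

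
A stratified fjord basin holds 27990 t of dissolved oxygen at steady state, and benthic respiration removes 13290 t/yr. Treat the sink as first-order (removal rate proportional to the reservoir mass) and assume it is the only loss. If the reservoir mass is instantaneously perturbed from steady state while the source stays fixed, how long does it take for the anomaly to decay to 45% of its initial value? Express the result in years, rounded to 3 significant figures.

For a linear reservoir the anomaly decays as exp(−t/τ) with τ = M/F = 27990/13290 = 2.106 yr.
exp(−t/τ) = 0.45 ⇒ t = −τ ln(0.45) = 2.106 × 0.7985 = 1.682 yr.

1.68 yr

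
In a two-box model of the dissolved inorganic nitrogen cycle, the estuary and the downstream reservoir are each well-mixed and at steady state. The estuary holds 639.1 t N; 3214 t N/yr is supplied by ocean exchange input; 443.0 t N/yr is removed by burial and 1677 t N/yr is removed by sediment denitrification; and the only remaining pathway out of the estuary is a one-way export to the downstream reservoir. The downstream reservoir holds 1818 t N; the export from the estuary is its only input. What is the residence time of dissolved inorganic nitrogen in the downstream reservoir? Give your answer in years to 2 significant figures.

1.7 yr

Balance the estuary: ΣF_in = 3214.0 t N/yr.
Export to the downstream reservoir = ΣF_in − (443.0 + 1677) = 1094.0 t N/yr.
At steady state the output of the downstream reservoir equals its input, 1094.0 t N/yr.
τ = M / F = 1818 / 1094.0 = 1.662 yr.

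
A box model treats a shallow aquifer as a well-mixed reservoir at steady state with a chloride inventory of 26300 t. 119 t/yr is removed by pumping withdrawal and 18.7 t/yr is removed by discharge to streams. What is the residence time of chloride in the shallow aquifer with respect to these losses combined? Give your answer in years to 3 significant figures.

Total removal = 119.0 + 18.70 = 137.70 t/yr.
τ = M / ΣF_out = 26300 / 137.70 = 191.0 yr.

191 yr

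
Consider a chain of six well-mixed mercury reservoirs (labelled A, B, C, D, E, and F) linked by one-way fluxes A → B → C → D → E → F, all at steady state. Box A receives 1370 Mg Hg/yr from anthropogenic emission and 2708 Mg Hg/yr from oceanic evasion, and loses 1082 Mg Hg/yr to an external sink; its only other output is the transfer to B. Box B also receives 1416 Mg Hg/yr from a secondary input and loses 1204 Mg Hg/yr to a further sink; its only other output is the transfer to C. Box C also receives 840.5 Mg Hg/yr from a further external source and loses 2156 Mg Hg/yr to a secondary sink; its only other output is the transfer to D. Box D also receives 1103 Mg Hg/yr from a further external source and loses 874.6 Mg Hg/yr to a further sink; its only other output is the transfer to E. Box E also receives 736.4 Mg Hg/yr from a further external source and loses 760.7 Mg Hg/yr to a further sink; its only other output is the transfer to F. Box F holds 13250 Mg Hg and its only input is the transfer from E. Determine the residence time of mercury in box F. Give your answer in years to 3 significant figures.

6.32 yr

Box A: F(A→B) = (1370 + 2708) − 1082 = 2996.0 Mg Hg/yr.
Box B: F(B→C) = (2996.0 + 1416) − 1204 = 3208.0 Mg Hg/yr.
Box C: F(C→D) = (3208.0 + 840.5) − 2156 = 1892.5 Mg Hg/yr.
Box D: F(D→E) = (1892.5 + 1103) − 874.6 = 2120.9 Mg Hg/yr.
Box E: F(E→F) = (2120.9 + 736.4) − 760.7 = 2096.6 Mg Hg/yr.
Box F throughput = its input = 2096.6 Mg Hg/yr; τ = 13250 / 2096.6 = 6.320 yr.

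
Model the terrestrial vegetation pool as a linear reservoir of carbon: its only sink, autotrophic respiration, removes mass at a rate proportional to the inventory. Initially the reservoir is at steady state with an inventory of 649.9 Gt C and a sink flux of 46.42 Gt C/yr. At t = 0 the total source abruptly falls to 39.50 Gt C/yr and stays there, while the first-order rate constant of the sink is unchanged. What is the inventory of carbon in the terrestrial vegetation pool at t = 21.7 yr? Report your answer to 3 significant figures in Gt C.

Residence time τ = M₀/F₀ = 14.00 yr. The eventual steady state is M_∞ = M₀·(F₁/F₀) = 649.9 × 39.50/46.42 = 553.02 Gt C.
The anomaly ΔM(t) = M(t) − M_∞ decays as ΔM₀·e^(−t/τ) with ΔM₀ = 649.9 − 553.02 = 96.88 Gt C.
At t = 21.7 yr, e^(−t/τ) = e^(−1.550) = 0.2123, so ΔM = 20.56 Gt C and M = 553.02 + 20.56 = 573.58 Gt C.

574 Gt C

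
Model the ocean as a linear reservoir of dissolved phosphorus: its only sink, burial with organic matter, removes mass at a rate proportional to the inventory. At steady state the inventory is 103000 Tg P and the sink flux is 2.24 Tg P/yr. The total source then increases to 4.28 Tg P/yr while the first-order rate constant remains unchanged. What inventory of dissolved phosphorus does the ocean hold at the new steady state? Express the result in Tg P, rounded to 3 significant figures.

197000 Tg P

Rate constant k = F/M = 2.24 / 103000 = 2.175×10^-5 yr⁻¹.
At the new steady state, source = k·M_new ⇒ M_new = 4.28 / 2.175×10^-5 = 196800 Tg P.
(Equivalently M_new = M × F_new/F_old = 103000 × 4.28/2.24.)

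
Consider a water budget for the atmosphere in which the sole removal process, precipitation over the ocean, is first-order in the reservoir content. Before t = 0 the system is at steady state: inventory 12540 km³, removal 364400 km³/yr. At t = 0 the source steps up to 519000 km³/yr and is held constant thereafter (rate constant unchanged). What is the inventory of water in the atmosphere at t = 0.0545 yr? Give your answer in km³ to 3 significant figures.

16800 km³

τ = M₀/F₀ = 12540/364400 = 0.03441 yr; rate constant k = 1/τ.
New steady state M_∞ = F₁/k = F₁·τ = 519000 × 0.03441 = 17860 km³.
M(t) = M_∞ + (M₀ − M_∞)·e^(−t/τ); t/τ = 0.0545/0.03441 = 1.584, so e^(−t/τ) = 0.2052.
M(t) = 17860 − 5320 × 0.2052 = 16768 km³.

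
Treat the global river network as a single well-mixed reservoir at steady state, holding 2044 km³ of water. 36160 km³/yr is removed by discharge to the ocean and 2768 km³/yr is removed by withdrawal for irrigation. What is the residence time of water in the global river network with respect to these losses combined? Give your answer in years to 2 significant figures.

Total removal = 36160 + 2768 = 38928 km³/yr.
τ = M / ΣF_out = 2044 / 38928 = 0.05251 yr.

0.053 yr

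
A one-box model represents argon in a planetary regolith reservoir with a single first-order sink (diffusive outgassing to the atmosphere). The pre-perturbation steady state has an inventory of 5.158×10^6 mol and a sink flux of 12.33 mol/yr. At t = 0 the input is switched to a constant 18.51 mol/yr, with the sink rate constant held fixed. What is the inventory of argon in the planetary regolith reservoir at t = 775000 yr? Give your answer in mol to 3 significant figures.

7.34×10^6 mol

Residence time τ = M₀/F₀ = 418300 yr. The eventual steady state is M_∞ = M₀·(F₁/F₀) = 5.158×10^6 × 18.51/12.33 = 7.7433×10^6 mol.
The anomaly ΔM(t) = M(t) − M_∞ decays as ΔM₀·e^(−t/τ) with ΔM₀ = 5.158×10^6 − 7.7433×10^6 = −2.585×10^6 mol.
At t = 775000 yr, e^(−t/τ) = e^(−1.853) = 0.1568, so ΔM = −405400 mol and M = 7.7433×10^6 − 405400 = 7.3378×10^6 mol.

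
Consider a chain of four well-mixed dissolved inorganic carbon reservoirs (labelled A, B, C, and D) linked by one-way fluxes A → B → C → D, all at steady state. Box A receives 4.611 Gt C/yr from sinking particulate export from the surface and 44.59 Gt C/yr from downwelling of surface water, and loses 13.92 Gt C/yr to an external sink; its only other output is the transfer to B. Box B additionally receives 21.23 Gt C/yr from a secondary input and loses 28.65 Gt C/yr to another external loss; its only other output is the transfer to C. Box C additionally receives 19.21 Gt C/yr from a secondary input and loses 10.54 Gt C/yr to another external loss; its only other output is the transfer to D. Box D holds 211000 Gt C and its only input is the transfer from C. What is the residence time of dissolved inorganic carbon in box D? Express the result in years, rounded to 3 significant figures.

Box A: F(A→B) = (4.611 + 44.59) − 13.92 = 35.281 Gt C/yr.
Box B: F(B→C) = (35.281 + 21.23) − 28.65 = 27.861 Gt C/yr.
Box C: F(C→D) = (27.861 + 19.21) − 10.54 = 36.531 Gt C/yr.
Box D throughput = its input = 36.531 Gt C/yr; τ = 211000 / 36.531 = 5776 yr.

5780 yr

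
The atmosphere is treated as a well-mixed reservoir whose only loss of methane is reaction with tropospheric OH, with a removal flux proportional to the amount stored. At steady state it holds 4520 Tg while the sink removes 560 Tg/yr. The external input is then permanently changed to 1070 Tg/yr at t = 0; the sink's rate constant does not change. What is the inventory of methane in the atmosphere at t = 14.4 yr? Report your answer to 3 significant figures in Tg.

7950 Tg

The sink rate constant is k = F₀/M₀ = 560/4520 = 0.1239 yr⁻¹.
Solving dM/dt = F₁ − kM with M(0) = M₀ gives M(t) = F₁/k + (M₀ − F₁/k)·e^(−kt).
F₁/k = 1070/0.1239 = 8636.4 Tg; kt = 0.1239 × 14.4 = 1.784, e^(−kt) = 0.1680.
M(14.4) = 8636.4 + (4520 − 8636.4) × 0.1680 = 8636.4 − 691.4 = 7945.1 Tg.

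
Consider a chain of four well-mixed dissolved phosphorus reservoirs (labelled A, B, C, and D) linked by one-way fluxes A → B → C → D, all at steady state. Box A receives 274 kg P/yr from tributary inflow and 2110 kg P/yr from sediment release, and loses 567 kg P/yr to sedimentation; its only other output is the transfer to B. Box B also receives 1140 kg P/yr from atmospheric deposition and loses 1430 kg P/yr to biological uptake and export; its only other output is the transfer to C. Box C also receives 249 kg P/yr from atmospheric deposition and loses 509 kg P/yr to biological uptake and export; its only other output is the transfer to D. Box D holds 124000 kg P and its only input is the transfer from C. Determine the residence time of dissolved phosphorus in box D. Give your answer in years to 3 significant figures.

Box A: F(A→B) = (274 + 2110) − 567 = 1817.0 kg P/yr.
Box B: F(B→C) = (1817.0 + 1140) − 1430 = 1527.0 kg P/yr.
Box C: F(C→D) = (1527.0 + 249) − 509 = 1267.0 kg P/yr.
Box D throughput = its input = 1267.0 kg P/yr; τ = 124000 / 1267.0 = 97.87 yr.

97.9 yr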